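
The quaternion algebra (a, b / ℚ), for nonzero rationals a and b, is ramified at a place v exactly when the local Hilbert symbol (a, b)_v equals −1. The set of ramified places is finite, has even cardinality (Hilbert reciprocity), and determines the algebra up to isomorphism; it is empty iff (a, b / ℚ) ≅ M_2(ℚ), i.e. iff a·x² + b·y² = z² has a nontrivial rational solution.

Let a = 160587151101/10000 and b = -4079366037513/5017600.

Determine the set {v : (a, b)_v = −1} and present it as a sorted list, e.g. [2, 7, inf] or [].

[13, 37]

Mod squares: a ≡ 13949, b ≡ -1073. Check v ∈ {∞, 2, 3, 5, 7, 13, 17, 29, 31, 37}.
v=7: a=7^0·(≡5), b=7^-2·(≡6) mod 7; (5|7)=-1, (6|7)=-1; (−1)^{0·-2·3}·(-1)^-2·(-1)^0 = +1.
v=∞: 13949 > 0 and -1073 < 0  ⇒  (a,b)_∞ = +1.
v=13: a=13^3·(≡11), b=13^2·(≡8) mod 13; (11|13)=-1, (8|13)=-1; (−1)^{3·2·6}·(-1)^2·(-1)^3 = -1.
v=29: a=29^3·(≡14), b=29^1·(≡19) mod 29; (14|29)=-1, (19|29)=-1; (−1)^{3·1·14}·(-1)^1·(-1)^3 = +1.
v=17: a=17^0·(≡4), b=17^2·(≡4) mod 17; (4|17)=+1, (4|17)=+1; (−1)^{0·2·8}·(+1)^2·(+1)^0 = +1.
v=5: a=5^-4·(≡1), b=5^-2·(≡3) mod 5; (1|5)=+1, (3|5)=-1; (−1)^{-4·-2·2}·(+1)^-2·(-1)^-4 = +1.
v=3: a=3^4·(≡2), b=3^4·(≡1) mod 3; (2|3)=-1, (1|3)=+1; (−1)^{4·4·1}·(-1)^4·(+1)^4 = +1.
v=2: v_2(a)=-4, v_2(b)=-12; units ≡ 5, 7 (mod 8); ε·ε+αω+βω = 0·1+-4·0+-12·1 ≡ 0  ⇒  (a,b)_2 = +1.
v=37: a=37^1·(≡7), b=37^1·(≡8) mod 37; (7|37)=+1, (8|37)=-1; (−1)^{1·1·18}·(+1)^1·(-1)^1 = -1.
v=31: a=31^0·(≡27), b=31^2·(≡26) mod 31; (27|31)=-1, (26|31)=-1; (−1)^{0·2·15}·(-1)^2·(-1)^0 = +1.
Ram(13949, -1073) = {13, 37}; no ℚ_13-point on the conic.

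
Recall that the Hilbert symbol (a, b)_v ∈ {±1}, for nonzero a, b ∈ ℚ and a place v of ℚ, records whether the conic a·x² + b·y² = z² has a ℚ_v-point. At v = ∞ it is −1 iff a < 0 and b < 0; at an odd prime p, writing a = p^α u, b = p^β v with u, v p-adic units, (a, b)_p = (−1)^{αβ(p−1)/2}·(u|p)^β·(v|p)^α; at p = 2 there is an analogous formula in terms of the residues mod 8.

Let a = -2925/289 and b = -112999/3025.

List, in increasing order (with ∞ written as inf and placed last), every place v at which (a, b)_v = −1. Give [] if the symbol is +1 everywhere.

[23, inf]

Mod squares: a ≡ -13, b ≡ -391. Check v ∈ {∞, 2, 3, 5, 11, 13, 17, 23}.
v=11: a=11^0·(≡4), b=11^-2·(≡5) mod 11; (4|11)=+1, (5|11)=+1; (−1)^{0·-2·5}·(+1)^-2·(+1)^0 = +1.
v=5: a=5^2·(≡2), b=5^-2·(≡1) mod 5; (2|5)=-1, (1|5)=+1; (−1)^{2·-2·2}·(-1)^-2·(+1)^2 = +1.
v=3: a=3^2·(≡2), b=3^0·(≡2) mod 3; (2|3)=-1, (2|3)=-1; (−1)^{2·0·1}·(-1)^0·(-1)^2 = +1.
v=17: a=17^-2·(≡16), b=17^3·(≡6) mod 17; (16|17)=+1, (6|17)=-1; (−1)^{-2·3·8}·(+1)^3·(-1)^-2 = +1.
v=13: a=13^1·(≡3), b=13^0·(≡4) mod 13; (3|13)=+1, (4|13)=+1; (−1)^{1·0·6}·(+1)^0·(+1)^1 = +1.
v=∞: -13 < 0 and -391 < 0  ⇒  (a,b)_∞ = -1.
v=23: a=23^0·(≡5), b=23^1·(≡18) mod 23; (5|23)=-1, (18|23)=+1; (−1)^{0·1·11}·(-1)^1·(+1)^0 = -1.
v=2: v_2(a)=0, v_2(b)=0; units ≡ 3, 1 (mod 8); ε·ε+αω+βω = 1·0+0·0+0·1 ≡ 0  ⇒  (a,b)_2 = +1.
Ram(-13, -391) = {23, ∞}; no ℚ_23-point on the conic.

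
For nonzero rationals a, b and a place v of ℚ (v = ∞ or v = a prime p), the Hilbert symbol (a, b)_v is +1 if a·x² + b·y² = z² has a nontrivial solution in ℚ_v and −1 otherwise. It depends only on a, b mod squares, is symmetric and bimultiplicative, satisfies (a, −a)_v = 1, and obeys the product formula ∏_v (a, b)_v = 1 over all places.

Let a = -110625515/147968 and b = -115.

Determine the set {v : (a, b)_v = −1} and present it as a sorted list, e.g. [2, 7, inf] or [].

[2, 5, 11, 13, 23, inf]

(a, b) ≡ (-230230, -115) mod (ℚ^×)²; places V = {2, 5, 7, 11, 13, 17, 23, 31, ∞}.
(a,b)_31: α=2, u≡10; β=0, v≡9 (mod 31); (10|31)=+1, (9|31)=+1; sign (−1)^0·+1^0·+1^2 = +1.
(a,b)_11: α=1, u≡4; β=0, v≡6 (mod 11); (4|11)=+1, (6|11)=-1; sign (−1)^0·+1^0·-1^1 = -1.
(a,b)_7: α=1, u≡5; β=0, v≡4 (mod 7); (5|7)=-1, (4|7)=+1; sign (−1)^0·-1^0·+1^1 = +1.
(a,b)_∞: sgn(-230230)=−, sgn(-115)=−, so -1.
(a,b)_17: α=-2, u≡15; β=0, v≡4 (mod 17); (15|17)=+1, (4|17)=+1; sign (−1)^0·+1^0·+1^-2 = +1.
(a,b)_13: α=1, u≡1; β=0, v≡2 (mod 13); (1|13)=+1, (2|13)=-1; sign (−1)^0·+1^0·-1^1 = -1.
(a,b)_23: α=1, u≡18; β=1, v≡18 (mod 23); (18|23)=+1, (18|23)=+1; sign (−1)^1·+1^1·+1^1 = -1.
(a,b)_2: α=-9, β=0; u≡5, v≡5 (mod 8); ε(u)ε(v)=0·0, αω(v)=-9·1, βω(u)=0·1; sum ≡ 1  ⇒  -1.
(a,b)_5: α=1, u≡4; β=1, v≡2 (mod 5); (4|5)=+1, (2|5)=-1; sign (−1)^0·+1^1·-1^1 = -1.
Ram(-230230, -115) = {2, 5, 11, 13, 23, ∞}; no ℚ_2-point on the conic.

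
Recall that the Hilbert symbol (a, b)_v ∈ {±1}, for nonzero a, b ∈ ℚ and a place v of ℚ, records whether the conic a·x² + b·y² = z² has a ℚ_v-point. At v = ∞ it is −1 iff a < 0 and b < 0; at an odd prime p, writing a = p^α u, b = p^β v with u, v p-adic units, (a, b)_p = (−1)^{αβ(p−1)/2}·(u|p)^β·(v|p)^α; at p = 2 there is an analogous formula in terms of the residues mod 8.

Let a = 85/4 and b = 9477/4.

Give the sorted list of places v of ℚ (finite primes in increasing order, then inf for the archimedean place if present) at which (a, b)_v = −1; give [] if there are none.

(a, b) ≡ (85, 13) mod (ℚ^×)²; places V = {2, 3, 5, 13, 17, ∞}.
(a,b)_13: α=0, u≡5; β=1, v≡10 (mod 13); (5|13)=-1, (10|13)=+1; sign (−1)^0·-1^1·+1^0 = -1.
(a,b)_2: α=-2, β=-2; u≡5, v≡5 (mod 8); ε(u)ε(v)=0·0, αω(v)=-2·1, βω(u)=-2·1; sum ≡ 0  ⇒  +1.
(a,b)_∞: sgn(85)=+, sgn(13)=+, so +1.
(a,b)_3: α=0, u≡1; β=6, v≡1 (mod 3); (1|3)=+1, (1|3)=+1; sign (−1)^0·+1^6·+1^0 = +1.
(a,b)_5: α=1, u≡3; β=0, v≡3 (mod 5); (3|5)=-1, (3|5)=-1; sign (−1)^0·-1^0·-1^1 = -1.
(a,b)_17: α=1, u≡14; β=0, v≡2 (mod 17); (14|17)=-1, (2|17)=+1; sign (−1)^0·-1^0·+1^1 = +1.
Ram(85, 13) = {5, 13}; no ℚ_5-point on the conic.

[5, 13]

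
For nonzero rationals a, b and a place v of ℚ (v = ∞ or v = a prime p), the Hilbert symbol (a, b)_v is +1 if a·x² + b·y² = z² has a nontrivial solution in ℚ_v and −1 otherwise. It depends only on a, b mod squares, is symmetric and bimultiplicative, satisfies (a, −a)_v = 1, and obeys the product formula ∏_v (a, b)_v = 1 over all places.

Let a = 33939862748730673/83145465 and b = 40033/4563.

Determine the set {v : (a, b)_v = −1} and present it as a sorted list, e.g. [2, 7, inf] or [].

[3, 13, 19, 43]

(a, b) ≡ (53105, 2451) mod (ℚ^×)²; places V = {2, 3, 5, 7, 13, 19, 23, 29, 43, ∞}.
(a,b)_23: α=2, u≡7; β=0, v≡4 (mod 23); (7|23)=-1, (4|23)=+1; sign (−1)^0·-1^0·+1^2 = +1.
(a,b)_43: α=3, u≡10; β=1, v≡40 (mod 43); (10|43)=+1, (40|43)=+1; sign (−1)^1·+1^1·+1^3 = -1.
(a,b)_5: α=-1, u≡1; β=0, v≡1 (mod 5); (1|5)=+1, (1|5)=+1; sign (−1)^0·+1^0·+1^-1 = +1.
(a,b)_3: α=-2, u≡2; β=-3, v≡1 (mod 3); (2|3)=-1, (1|3)=+1; sign (−1)^0·-1^-3·+1^-2 = -1.
(a,b)_13: α=-3, u≡10; β=-2, v≡6 (mod 13); (10|13)=+1, (6|13)=-1; sign (−1)^0·+1^-2·-1^-3 = -1.
(a,b)_2: α=0, β=0; u≡1, v≡3 (mod 8); ε(u)ε(v)=0·1, αω(v)=0·1, βω(u)=0·0; sum ≡ 0  ⇒  +1.
(a,b)_29: α=-2, u≡24; β=0, v≡10 (mod 29); (24|29)=+1, (10|29)=-1; sign (−1)^0·+1^0·-1^-2 = +1.
(a,b)_7: α=6, u≡6; β=2, v≡2 (mod 7); (6|7)=-1, (2|7)=+1; sign (−1)^0·-1^2·+1^6 = +1.
(a,b)_∞: sgn(53105)=+, sgn(2451)=+, so +1.
(a,b)_19: α=3, u≡12; β=1, v≡12 (mod 19); (12|19)=-1, (12|19)=-1; sign (−1)^1·-1^1·-1^3 = -1.
(53105, 2451 / ℚ) ramifies at {3, 13, 19, 43}: a division algebra.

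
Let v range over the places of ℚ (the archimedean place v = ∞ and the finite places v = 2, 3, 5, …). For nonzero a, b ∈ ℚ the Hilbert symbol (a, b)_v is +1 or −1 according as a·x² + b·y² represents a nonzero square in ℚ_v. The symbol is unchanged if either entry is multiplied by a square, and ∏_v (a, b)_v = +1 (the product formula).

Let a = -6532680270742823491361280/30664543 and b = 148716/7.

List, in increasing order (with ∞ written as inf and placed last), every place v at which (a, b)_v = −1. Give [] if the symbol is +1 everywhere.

[2, 5, 7, 17]

(a, b) ≡ (-188790, 357) mod (ℚ^×)²; places V = {2, 3, 5, 7, 13, 17, 19, 23, 29, 31, ∞}.
(a,b)_13: α=-2, u≡10; β=0, v≡5 (mod 13); (10|13)=+1, (5|13)=-1; sign (−1)^0·+1^0·-1^-2 = +1.
(a,b)_31: α=1, u≡29; β=0, v≡19 (mod 31); (29|31)=-1, (19|31)=+1; sign (−1)^0·-1^0·+1^1 = +1.
(a,b)_7: α=-3, u≡1; β=-1, v≡1 (mod 7); (1|7)=+1, (1|7)=+1; sign (−1)^1·+1^-1·+1^-3 = -1.
(a,b)_29: α=1, u≡18; β=0, v≡13 (mod 29); (18|29)=-1, (13|29)=+1; sign (−1)^0·-1^0·+1^1 = +1.
(a,b)_17: α=4, u≡12; β=1, v≡16 (mod 17); (12|17)=-1, (16|17)=+1; sign (−1)^0·-1^1·+1^4 = -1.
(a,b)_19: α=2, u≡3; β=0, v≡14 (mod 19); (3|19)=-1, (14|19)=-1; sign (−1)^0·-1^0·-1^2 = +1.
(a,b)_5: α=1, u≡3; β=0, v≡3 (mod 5); (3|5)=-1, (3|5)=-1; sign (−1)^0·-1^0·-1^1 = -1.
(a,b)_23: α=-2, u≡14; β=0, v≡3 (mod 23); (14|23)=-1, (3|23)=+1; sign (−1)^0·-1^0·+1^-2 = +1.
(a,b)_3: α=23, u≡1; β=7, v≡2 (mod 3); (1|3)=+1, (2|3)=-1; sign (−1)^1·+1^7·-1^23 = +1.
(a,b)_2: α=9, β=2; u≡5, v≡5 (mod 8); ε(u)ε(v)=0·0, αω(v)=9·1, βω(u)=2·1; sum ≡ 1  ⇒  -1.
(a,b)_∞: sgn(-188790)=−, sgn(357)=+, so +1.
Ram(-188790, 357) = {2, 5, 7, 17}; no ℚ_2-point on the conic.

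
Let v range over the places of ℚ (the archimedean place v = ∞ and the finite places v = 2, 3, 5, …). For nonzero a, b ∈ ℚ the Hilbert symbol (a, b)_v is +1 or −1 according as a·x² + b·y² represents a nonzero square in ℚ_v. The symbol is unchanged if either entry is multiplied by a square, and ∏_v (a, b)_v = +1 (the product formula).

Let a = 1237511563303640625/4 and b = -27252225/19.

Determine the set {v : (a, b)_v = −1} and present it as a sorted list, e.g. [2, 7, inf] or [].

Mod squares: a ≡ 29393, b ≡ -19019. Check v ∈ {∞, 2, 3, 5, 7, 11, 13, 17, 19}.
v=19: a=19^1·(≡14), b=19^-1·(≡7) mod 19; (14|19)=-1, (7|19)=+1; (−1)^{1·-1·9}·(-1)^-1·(+1)^1 = +1.
v=∞: 29393 > 0 and -19019 < 0  ⇒  (a,b)_∞ = +1.
v=5: a=5^6·(≡2), b=5^2·(≡4) mod 5; (2|5)=-1, (4|5)=+1; (−1)^{6·2·2}·(-1)^2·(+1)^6 = +1.
v=17: a=17^1·(≡10), b=17^0·(≡8) mod 17; (10|17)=-1, (8|17)=+1; (−1)^{1·0·8}·(-1)^0·(+1)^1 = +1.
v=2: v_2(a)=-2, v_2(b)=0; units ≡ 1, 5 (mod 8); ε·ε+αω+βω = 0·0+-2·1+0·0 ≡ 0  ⇒  (a,b)_2 = +1.
v=13: a=13^3·(≡1), b=13^1·(≡7) mod 13; (1|13)=+1, (7|13)=-1; (−1)^{3·1·6}·(+1)^1·(-1)^3 = -1.
v=11: a=11^6·(≡1), b=11^3·(≡5) mod 11; (1|11)=+1, (5|11)=+1; (−1)^{6·3·5}·(+1)^3·(+1)^6 = +1.
v=3: a=3^2·(≡2), b=3^2·(≡1) mod 3; (2|3)=-1, (1|3)=+1; (−1)^{2·2·1}·(-1)^2·(+1)^2 = +1.
v=7: a=7^1·(≡3), b=7^1·(≡3) mod 7; (3|7)=-1, (3|7)=-1; (−1)^{1·1·3}·(-1)^1·(-1)^1 = -1.
Ram(29393, -19019) = {7, 13}; no ℚ_7-point on the conic.

[7, 13]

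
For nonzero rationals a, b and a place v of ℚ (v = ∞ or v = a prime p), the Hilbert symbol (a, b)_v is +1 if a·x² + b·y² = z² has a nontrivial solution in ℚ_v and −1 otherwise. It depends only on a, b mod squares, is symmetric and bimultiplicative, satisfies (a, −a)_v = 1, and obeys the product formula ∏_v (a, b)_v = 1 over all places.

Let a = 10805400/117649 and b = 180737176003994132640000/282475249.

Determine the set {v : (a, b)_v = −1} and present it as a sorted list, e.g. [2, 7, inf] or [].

[13, 29]

(a, b) ≡ (1334, 5681) mod (ℚ^×)²; places V = {2, 3, 5, 7, 13, 19, 23, 29, ∞}.
(a,b)_13: α=0, u≡5; β=1, v≡5 (mod 13); (5|13)=-1, (5|13)=-1; sign (−1)^0·-1^1·-1^0 = -1.
(a,b)_23: α=1, u≡12; β=3, v≡21 (mod 23); (12|23)=+1, (21|23)=-1; sign (−1)^1·+1^3·-1^1 = +1.
(a,b)_2: α=3, β=8; u≡3, v≡1 (mod 8); ε(u)ε(v)=1·0, αω(v)=3·0, βω(u)=8·1; sum ≡ 0  ⇒  +1.
(a,b)_3: α=4, u≡2; β=12, v≡2 (mod 3); (2|3)=-1, (2|3)=-1; sign (−1)^0·-1^12·-1^4 = +1.
(a,b)_5: α=2, u≡4; β=4, v≡1 (mod 5); (4|5)=+1, (1|5)=+1; sign (−1)^0·+1^4·+1^2 = +1.
(a,b)_∞: sgn(1334)=+, sgn(5681)=+, so +1.
(a,b)_19: α=0, u≡5; β=1, v≡3 (mod 19); (5|19)=+1, (3|19)=-1; sign (−1)^0·+1^1·-1^0 = +1.
(a,b)_29: α=1, u≡27; β=4, v≡18 (mod 29); (27|29)=-1, (18|29)=-1; sign (−1)^0·-1^4·-1^1 = -1.
(a,b)_7: α=-6, u≡4; β=-10, v≡2 (mod 7); (4|7)=+1, (2|7)=+1; sign (−1)^0·+1^-10·+1^-6 = +1.
(1334, 5681 / ℚ) ramifies at {13, 29}: a division algebra.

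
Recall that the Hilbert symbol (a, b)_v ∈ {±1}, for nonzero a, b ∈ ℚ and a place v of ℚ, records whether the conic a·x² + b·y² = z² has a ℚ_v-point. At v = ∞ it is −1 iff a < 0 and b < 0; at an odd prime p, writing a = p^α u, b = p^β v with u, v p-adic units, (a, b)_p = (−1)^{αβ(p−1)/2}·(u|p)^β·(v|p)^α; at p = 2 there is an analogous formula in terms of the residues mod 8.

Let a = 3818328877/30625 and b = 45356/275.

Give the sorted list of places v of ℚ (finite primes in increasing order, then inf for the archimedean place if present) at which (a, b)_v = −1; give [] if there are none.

(a, b) ≡ (493, 124729) mod (ℚ^×)²; places V = {2, 5, 7, 11, 17, 23, 29, ∞}.
(a,b)_∞: sgn(493)=+, sgn(124729)=+, so +1.
(a,b)_2: α=0, β=2; u≡5, v≡1 (mod 8); ε(u)ε(v)=0·0, αω(v)=0·0, βω(u)=2·1; sum ≡ 0  ⇒  +1.
(a,b)_11: α=4, u≡9; β=-1, v≡1 (mod 11); (9|11)=+1, (1|11)=+1; sign (−1)^0·+1^-1·+1^4 = +1.
(a,b)_5: α=-4, u≡3; β=-2, v≡1 (mod 5); (3|5)=-1, (1|5)=+1; sign (−1)^0·-1^-2·+1^-4 = +1.
(a,b)_23: α=2, u≡7; β=1, v≡6 (mod 23); (7|23)=-1, (6|23)=+1; sign (−1)^0·-1^1·+1^2 = -1.
(a,b)_29: α=1, u≡17; β=1, v≡4 (mod 29); (17|29)=-1, (4|29)=+1; sign (−1)^0·-1^1·+1^1 = -1.
(a,b)_7: α=-2, u≡3; β=0, v≡5 (mod 7); (3|7)=-1, (5|7)=-1; sign (−1)^0·-1^0·-1^-2 = +1.
(a,b)_17: α=1, u≡12; β=1, v≡11 (mod 17); (12|17)=-1, (11|17)=-1; sign (−1)^0·-1^1·-1^1 = +1.
|Ram(493, 124729)| = 2, even; anisotropic at {23, 29}.

[23, 29]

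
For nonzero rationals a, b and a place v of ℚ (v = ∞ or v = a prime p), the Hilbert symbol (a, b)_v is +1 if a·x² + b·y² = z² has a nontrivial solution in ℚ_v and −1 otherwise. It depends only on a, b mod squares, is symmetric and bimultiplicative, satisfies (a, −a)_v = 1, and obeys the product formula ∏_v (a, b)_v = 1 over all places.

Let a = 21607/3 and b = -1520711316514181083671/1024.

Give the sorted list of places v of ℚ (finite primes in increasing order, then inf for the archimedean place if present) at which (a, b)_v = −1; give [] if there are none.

[3, 23]

(a, b) ≡ (64821, -55162671) mod (ℚ^×)²; places V = {2, 3, 17, 23, 31, 37, 41, ∞}.
(a,b)_∞: sgn(64821)=+, sgn(-55162671)=−, so +1.
(a,b)_23: α=0, u≡11; β=1, v≡14 (mod 23); (11|23)=-1, (14|23)=-1; sign (−1)^0·-1^1·-1^0 = -1.
(a,b)_41: α=1, u≡39; β=3, v≡18 (mod 41); (39|41)=+1, (18|41)=+1; sign (−1)^0·+1^3·+1^1 = +1.
(a,b)_3: α=-1, u≡1; β=11, v≡1 (mod 3); (1|3)=+1, (1|3)=+1; sign (−1)^1·+1^11·+1^-1 = -1.
(a,b)_37: α=0, u≡12; β=1, v≡8 (mod 37); (12|37)=+1, (8|37)=-1; sign (−1)^0·+1^1·-1^0 = +1.
(a,b)_17: α=1, u≡10; β=3, v≡10 (mod 17); (10|17)=-1, (10|17)=-1; sign (−1)^0·-1^3·-1^1 = +1.
(a,b)_31: α=1, u≡5; β=3, v≡15 (mod 31); (5|31)=+1, (15|31)=-1; sign (−1)^1·+1^3·-1^1 = +1.
(a,b)_2: α=0, β=-10; u≡5, v≡1 (mod 8); ε(u)ε(v)=0·0, αω(v)=0·0, βω(u)=-10·1; sum ≡ 0  ⇒  +1.
Ram(64821, -55162671) = {3, 23}; no ℚ_3-point on the conic.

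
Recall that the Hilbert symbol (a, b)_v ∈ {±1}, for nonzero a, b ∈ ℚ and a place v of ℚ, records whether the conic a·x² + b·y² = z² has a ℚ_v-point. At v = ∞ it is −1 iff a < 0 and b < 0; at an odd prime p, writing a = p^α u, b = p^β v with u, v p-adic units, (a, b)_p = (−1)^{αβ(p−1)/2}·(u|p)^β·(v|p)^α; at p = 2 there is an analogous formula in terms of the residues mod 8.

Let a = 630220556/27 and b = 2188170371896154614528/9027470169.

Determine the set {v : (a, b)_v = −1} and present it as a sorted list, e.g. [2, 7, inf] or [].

[37, 47]

(a, b) ≡ (5217, 43) mod (ℚ^×)²; places V = {2, 3, 7, 17, 19, 23, 37, 43, 47, ∞}.
(a,b)_∞: sgn(5217)=+, sgn(43)=+, so +1.
(a,b)_17: α=0, u≡16; β=-2, v≡9 (mod 17); (16|17)=+1, (9|17)=+1; sign (−1)^0·+1^-2·+1^0 = +1.
(a,b)_7: α=2, u≡2; β=6, v≡2 (mod 7); (2|7)=+1, (2|7)=+1; sign (−1)^0·+1^6·+1^2 = +1.
(a,b)_19: α=0, u≡7; β=2, v≡7 (mod 19); (7|19)=+1, (7|19)=+1; sign (−1)^0·+1^2·+1^0 = +1.
(a,b)_23: α=0, u≡10; β=-2, v≡11 (mod 23); (10|23)=-1, (11|23)=-1; sign (−1)^0·-1^-2·-1^0 = +1.
(a,b)_37: α=1, u≡11; β=2, v≡24 (mod 37); (11|37)=+1, (24|37)=-1; sign (−1)^0·+1^2·-1^1 = -1.
(a,b)_47: α=1, u≡17; β=0, v≡13 (mod 47); (17|47)=+1, (13|47)=-1; sign (−1)^0·+1^0·-1^1 = -1.
(a,b)_43: α=2, u≡36; β=5, v≡16 (mod 43); (36|43)=+1, (16|43)=+1; sign (−1)^0·+1^5·+1^2 = +1.
(a,b)_3: α=-3, u≡2; β=-10, v≡1 (mod 3); (2|3)=-1, (1|3)=+1; sign (−1)^0·-1^-10·+1^-3 = +1.
(a,b)_2: α=2, β=8; u≡1, v≡3 (mod 8); ε(u)ε(v)=0·1, αω(v)=2·1, βω(u)=8·0; sum ≡ 0  ⇒  +1.
Ram(5217, 43) = {37, 47}; no ℚ_37-point on the conic.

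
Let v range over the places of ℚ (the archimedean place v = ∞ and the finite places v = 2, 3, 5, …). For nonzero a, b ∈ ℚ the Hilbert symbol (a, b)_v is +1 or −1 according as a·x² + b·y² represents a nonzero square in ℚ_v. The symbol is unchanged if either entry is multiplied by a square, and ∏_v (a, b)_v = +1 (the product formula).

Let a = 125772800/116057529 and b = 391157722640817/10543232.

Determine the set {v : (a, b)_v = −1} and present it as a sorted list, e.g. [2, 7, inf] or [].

Mod squares: a ≡ 17, b ≡ 66. Check v ∈ {∞, 2, 3, 5, 7, 11, 17, 19, 41}.
v=11: a=11^0·(≡2), b=11^3·(≡10) mod 11; (2|11)=-1, (10|11)=-1; (−1)^{0·3·5}·(-1)^3·(-1)^0 = -1.
v=3: a=3^-8·(≡2), b=3^3·(≡1) mod 3; (2|3)=-1, (1|3)=+1; (−1)^{-8·3·1}·(-1)^3·(+1)^-8 = -1.
v=2: v_2(a)=10, v_2(b)=-7; units ≡ 1, 1 (mod 8); ε·ε+αω+βω = 0·0+10·0+-7·0 ≡ 0  ⇒  (a,b)_2 = +1.
v=5: a=5^2·(≡3), b=5^0·(≡1) mod 5; (3|5)=-1, (1|5)=+1; (−1)^{2·0·2}·(-1)^0·(+1)^2 = +1.
v=7: a=7^-2·(≡6), b=7^-2·(≡3) mod 7; (6|7)=-1, (3|7)=-1; (−1)^{-2·-2·3}·(-1)^-2·(-1)^-2 = +1.
v=17: a=17^3·(≡4), b=17^4·(≡9) mod 17; (4|17)=+1, (9|17)=+1; (−1)^{3·4·8}·(+1)^4·(+1)^3 = +1.
v=∞: 17 > 0 and 66 > 0  ⇒  (a,b)_∞ = +1.
v=19: a=19^-2·(≡17), b=19^4·(≡5) mod 19; (17|19)=+1, (5|19)=+1; (−1)^{-2·4·9}·(+1)^4·(+1)^-2 = +1.
v=41: a=41^0·(≡12), b=41^-2·(≡36) mod 41; (12|41)=-1, (36|41)=+1; (−1)^{0·-2·20}·(-1)^-2·(+1)^0 = +1.
Ram(17, 66) = {3, 11}; no ℚ_3-point on the conic.

[3, 11]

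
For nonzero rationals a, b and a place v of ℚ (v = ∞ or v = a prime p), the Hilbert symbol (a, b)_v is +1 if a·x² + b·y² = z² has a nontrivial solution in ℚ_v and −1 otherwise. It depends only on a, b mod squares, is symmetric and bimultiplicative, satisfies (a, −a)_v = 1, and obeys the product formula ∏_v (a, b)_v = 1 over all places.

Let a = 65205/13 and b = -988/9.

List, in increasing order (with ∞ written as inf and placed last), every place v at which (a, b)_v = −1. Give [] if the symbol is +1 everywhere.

Mod squares: a ≡ 10465, b ≡ -247. Check v ∈ {∞, 2, 3, 5, 7, 13, 19, 23}.
v=19: a=19^0·(≡10), b=19^1·(≡9) mod 19; (10|19)=-1, (9|19)=+1; (−1)^{0·1·9}·(-1)^1·(+1)^0 = -1.
v=3: a=3^4·(≡1), b=3^-2·(≡2) mod 3; (1|3)=+1, (2|3)=-1; (−1)^{4·-2·1}·(+1)^-2·(-1)^4 = +1.
v=13: a=13^-1·(≡10), b=13^1·(≡6) mod 13; (10|13)=+1, (6|13)=-1; (−1)^{-1·1·6}·(+1)^1·(-1)^-1 = -1.
v=23: a=23^1·(≡4), b=23^0·(≡18) mod 23; (4|23)=+1, (18|23)=+1; (−1)^{1·0·11}·(+1)^0·(+1)^1 = +1.
v=7: a=7^1·(≡2), b=7^0·(≡3) mod 7; (2|7)=+1, (3|7)=-1; (−1)^{1·0·3}·(+1)^0·(-1)^1 = -1.
v=5: a=5^1·(≡2), b=5^0·(≡3) mod 5; (2|5)=-1, (3|5)=-1; (−1)^{1·0·2}·(-1)^0·(-1)^1 = -1.
v=∞: 10465 > 0 and -247 < 0  ⇒  (a,b)_∞ = +1.
v=2: v_2(a)=0, v_2(b)=2; units ≡ 1, 1 (mod 8); ε·ε+αω+βω = 0·0+0·0+2·0 ≡ 0  ⇒  (a,b)_2 = +1.
(10465, -247 / ℚ) ramifies at {5, 7, 13, 19}: a division algebra.

[5, 7, 13, 19]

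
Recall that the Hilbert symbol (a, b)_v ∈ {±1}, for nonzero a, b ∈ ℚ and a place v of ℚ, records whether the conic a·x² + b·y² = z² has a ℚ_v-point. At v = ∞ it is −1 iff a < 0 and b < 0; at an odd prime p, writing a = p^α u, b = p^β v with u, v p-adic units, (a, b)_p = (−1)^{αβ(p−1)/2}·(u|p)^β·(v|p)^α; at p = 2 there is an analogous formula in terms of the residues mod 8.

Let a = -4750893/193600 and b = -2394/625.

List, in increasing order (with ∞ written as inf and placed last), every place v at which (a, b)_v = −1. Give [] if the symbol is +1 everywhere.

(a, b) ≡ (-133, -266) mod (ℚ^×)²; places V = {2, 3, 5, 7, 11, 19, ∞}.
(a,b)_19: α=1, u≡14; β=1, v≡6 (mod 19); (14|19)=-1, (6|19)=+1; sign (−1)^1·-1^1·+1^1 = +1.
(a,b)_7: α=3, u≡2; β=1, v≡4 (mod 7); (2|7)=+1, (4|7)=+1; sign (−1)^1·+1^1·+1^3 = -1.
(a,b)_5: α=-2, u≡3; β=-4, v≡1 (mod 5); (3|5)=-1, (1|5)=+1; sign (−1)^0·-1^-4·+1^-2 = +1.
(a,b)_3: α=6, u≡2; β=2, v≡1 (mod 3); (2|3)=-1, (1|3)=+1; sign (−1)^0·-1^2·+1^6 = +1.
(a,b)_2: α=-6, β=1; u≡3, v≡3 (mod 8); ε(u)ε(v)=1·1, αω(v)=-6·1, βω(u)=1·1; sum ≡ 0  ⇒  +1.
(a,b)_∞: sgn(-133)=−, sgn(-266)=−, so -1.
(a,b)_11: α=-2, u≡8; β=0, v≡9 (mod 11); (8|11)=-1, (9|11)=+1; sign (−1)^0·-1^0·+1^-2 = +1.
|Ram(-133, -266)| = 2, even; anisotropic at {7, ∞}.

[7, inf]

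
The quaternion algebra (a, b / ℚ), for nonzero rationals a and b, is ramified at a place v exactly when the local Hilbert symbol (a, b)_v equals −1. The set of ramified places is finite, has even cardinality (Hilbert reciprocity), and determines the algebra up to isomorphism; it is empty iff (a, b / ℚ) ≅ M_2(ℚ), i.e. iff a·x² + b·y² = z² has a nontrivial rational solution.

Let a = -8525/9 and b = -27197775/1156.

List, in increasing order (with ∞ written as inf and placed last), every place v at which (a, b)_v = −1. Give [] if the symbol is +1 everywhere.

[11, 31, 37, inf]

Mod squares: a ≡ -341, b ≡ -111. Check v ∈ {∞, 2, 3, 5, 11, 17, 31, 37}.
v=17: a=17^0·(≡1), b=17^-2·(≡8) mod 17; (1|17)=+1, (8|17)=+1; (−1)^{0·-2·8}·(+1)^-2·(+1)^0 = +1.
v=∞: -341 < 0 and -111 < 0  ⇒  (a,b)_∞ = -1.
v=37: a=37^0·(≡23), b=37^1·(≡21) mod 37; (23|37)=-1, (21|37)=+1; (−1)^{0·1·18}·(-1)^1·(+1)^0 = -1.
v=11: a=11^1·(≡8), b=11^2·(≡10) mod 11; (8|11)=-1, (10|11)=-1; (−1)^{1·2·5}·(-1)^2·(-1)^1 = -1.
v=31: a=31^1·(≡28), b=31^0·(≡29) mod 31; (28|31)=+1, (29|31)=-1; (−1)^{1·0·15}·(+1)^0·(-1)^1 = -1.
v=2: v_2(a)=0, v_2(b)=-2; units ≡ 3, 1 (mod 8); ε·ε+αω+βω = 1·0+0·0+-2·1 ≡ 0  ⇒  (a,b)_2 = +1.
v=3: a=3^-2·(≡1), b=3^5·(≡2) mod 3; (1|3)=+1, (2|3)=-1; (−1)^{-2·5·1}·(+1)^5·(-1)^-2 = +1.
v=5: a=5^2·(≡1), b=5^2·(≡4) mod 5; (1|5)=+1, (4|5)=+1; (−1)^{2·2·2}·(+1)^2·(+1)^2 = +1.
Ram(-341, -111) = {11, 31, 37, ∞}; no ℚ_11-point on the conic.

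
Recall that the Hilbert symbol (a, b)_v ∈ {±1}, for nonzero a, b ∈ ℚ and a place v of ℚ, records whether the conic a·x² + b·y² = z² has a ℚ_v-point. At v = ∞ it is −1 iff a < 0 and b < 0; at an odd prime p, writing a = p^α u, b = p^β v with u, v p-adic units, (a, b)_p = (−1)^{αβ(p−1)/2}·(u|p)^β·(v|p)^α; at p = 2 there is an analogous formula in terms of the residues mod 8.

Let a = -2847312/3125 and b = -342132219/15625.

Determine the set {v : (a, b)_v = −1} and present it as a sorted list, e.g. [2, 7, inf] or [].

Mod squares: a ≡ -65, b ≡ -11. Check v ∈ {∞, 2, 3, 5, 11, 13}.
v=2: v_2(a)=4, v_2(b)=0; units ≡ 7, 5 (mod 8); ε·ε+αω+βω = 1·0+4·1+0·0 ≡ 0  ⇒  (a,b)_2 = +1.
v=3: a=3^4·(≡1), b=3^2·(≡1) mod 3; (1|3)=+1, (1|3)=+1; (−1)^{4·2·1}·(+1)^2·(+1)^4 = +1.
v=13: a=13^3·(≡6), b=13^4·(≡6) mod 13; (6|13)=-1, (6|13)=-1; (−1)^{3·4·6}·(-1)^4·(-1)^3 = -1.
v=∞: -65 < 0 and -11 < 0  ⇒  (a,b)_∞ = -1.
v=5: a=5^-5·(≡3), b=5^-6·(≡1) mod 5; (3|5)=-1, (1|5)=+1; (−1)^{-5·-6·2}·(-1)^-6·(+1)^-5 = +1.
v=11: a=11^0·(≡5), b=11^3·(≡2) mod 11; (5|11)=+1, (2|11)=-1; (−1)^{0·3·5}·(+1)^3·(-1)^0 = +1.
Ram(-65, -11) = {13, ∞}; no ℚ_13-point on the conic.

[13, inf]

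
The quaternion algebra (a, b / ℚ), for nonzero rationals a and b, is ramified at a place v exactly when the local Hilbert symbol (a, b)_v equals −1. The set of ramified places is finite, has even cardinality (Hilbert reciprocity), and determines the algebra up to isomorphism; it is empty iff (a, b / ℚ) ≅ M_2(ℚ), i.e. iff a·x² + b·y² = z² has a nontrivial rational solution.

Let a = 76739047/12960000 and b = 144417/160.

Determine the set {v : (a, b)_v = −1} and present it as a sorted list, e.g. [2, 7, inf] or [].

[5, 13]

Mod squares: a ≡ 7, b ≡ 2730. Check v ∈ {∞, 2, 3, 5, 7, 11, 13, 23, 43}.
v=13: a=13^0·(≡8), b=13^1·(≡5) mod 13; (8|13)=-1, (5|13)=-1; (−1)^{0·1·6}·(-1)^1·(-1)^0 = -1.
v=43: a=43^2·(≡12), b=43^0·(≡16) mod 43; (12|43)=-1, (16|43)=+1; (−1)^{2·0·21}·(-1)^0·(+1)^2 = +1.
v=7: a=7^3·(≡4), b=7^1·(≡5) mod 7; (4|7)=+1, (5|7)=-1; (−1)^{3·1·3}·(+1)^1·(-1)^3 = +1.
v=2: v_2(a)=-8, v_2(b)=-5; units ≡ 7, 5 (mod 8); ε·ε+αω+βω = 1·0+-8·1+-5·0 ≡ 0  ⇒  (a,b)_2 = +1.
v=3: a=3^-4·(≡1), b=3^1·(≡1) mod 3; (1|3)=+1, (1|3)=+1; (−1)^{-4·1·1}·(+1)^1·(+1)^-4 = +1.
v=5: a=5^-4·(≡2), b=5^-1·(≡1) mod 5; (2|5)=-1, (1|5)=+1; (−1)^{-4·-1·2}·(-1)^-1·(+1)^-4 = -1.
v=23: a=23^0·(≡5), b=23^2·(≡3) mod 23; (5|23)=-1, (3|23)=+1; (−1)^{0·2·11}·(-1)^2·(+1)^0 = +1.
v=11: a=11^2·(≡10), b=11^0·(≡7) mod 11; (10|11)=-1, (7|11)=-1; (−1)^{2·0·5}·(-1)^0·(-1)^2 = +1.
v=∞: 7 > 0 and 2730 > 0  ⇒  (a,b)_∞ = +1.
Ram(7, 2730) = {5, 13}; no ℚ_5-point on the conic.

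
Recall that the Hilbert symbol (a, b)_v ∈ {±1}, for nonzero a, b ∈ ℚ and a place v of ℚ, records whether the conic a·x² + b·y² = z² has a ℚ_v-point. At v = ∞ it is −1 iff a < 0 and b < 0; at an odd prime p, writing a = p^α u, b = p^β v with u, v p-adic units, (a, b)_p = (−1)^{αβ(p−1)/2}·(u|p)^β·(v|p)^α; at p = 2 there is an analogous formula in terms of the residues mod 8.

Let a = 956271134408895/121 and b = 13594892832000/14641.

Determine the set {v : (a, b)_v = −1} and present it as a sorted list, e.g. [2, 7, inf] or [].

[23, 37]

Mod squares: a ≡ 174455, b ≡ 205. Check v ∈ {∞, 2, 3, 5, 11, 23, 29, 37, 41}.
v=2: v_2(a)=0, v_2(b)=8; units ≡ 7, 5 (mod 8); ε·ε+αω+βω = 1·0+0·1+8·0 ≡ 0  ⇒  (a,b)_2 = +1.
v=5: a=5^1·(≡4), b=5^3·(≡1) mod 5; (4|5)=+1, (1|5)=+1; (−1)^{1·3·2}·(+1)^3·(+1)^1 = +1.
v=37: a=37^3·(≡7), b=37^2·(≡18) mod 37; (7|37)=+1, (18|37)=-1; (−1)^{3·2·18}·(+1)^2·(-1)^3 = -1.
v=29: a=29^2·(≡4), b=29^2·(≡11) mod 29; (4|29)=+1, (11|29)=-1; (−1)^{2·2·14}·(+1)^2·(-1)^2 = +1.
v=23: a=23^3·(≡3), b=23^0·(≡15) mod 23; (3|23)=+1, (15|23)=-1; (−1)^{3·0·11}·(+1)^0·(-1)^3 = -1.
v=11: a=11^-2·(≡8), b=11^-4·(≡7) mod 11; (8|11)=-1, (7|11)=-1; (−1)^{-2·-4·5}·(-1)^-4·(-1)^-2 = +1.
v=3: a=3^2·(≡2), b=3^2·(≡1) mod 3; (2|3)=-1, (1|3)=+1; (−1)^{2·2·1}·(-1)^2·(+1)^2 = +1.
v=41: a=41^1·(≡16), b=41^1·(≡32) mod 41; (16|41)=+1, (32|41)=+1; (−1)^{1·1·20}·(+1)^1·(+1)^1 = +1.
v=∞: 174455 > 0 and 205 > 0  ⇒  (a,b)_∞ = +1.
Ram(174455, 205) = {23, 37}; no ℚ_23-point on the conic.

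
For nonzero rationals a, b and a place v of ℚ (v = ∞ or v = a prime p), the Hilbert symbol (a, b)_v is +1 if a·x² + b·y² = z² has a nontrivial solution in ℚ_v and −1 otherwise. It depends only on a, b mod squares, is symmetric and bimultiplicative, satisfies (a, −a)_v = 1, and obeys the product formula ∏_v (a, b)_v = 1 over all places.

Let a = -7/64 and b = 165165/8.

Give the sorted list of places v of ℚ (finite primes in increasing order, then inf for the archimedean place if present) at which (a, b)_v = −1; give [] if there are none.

[3, 5, 7, 13]

Mod squares: a ≡ -7, b ≡ 2730. Check v ∈ {∞, 2, 3, 5, 7, 11, 13}.
v=3: a=3^0·(≡2), b=3^1·(≡1) mod 3; (2|3)=-1, (1|3)=+1; (−1)^{0·1·1}·(-1)^1·(+1)^0 = -1.
v=7: a=7^1·(≡6), b=7^1·(≡5) mod 7; (6|7)=-1, (5|7)=-1; (−1)^{1·1·3}·(-1)^1·(-1)^1 = -1.
v=5: a=5^0·(≡2), b=5^1·(≡1) mod 5; (2|5)=-1, (1|5)=+1; (−1)^{0·1·2}·(-1)^1·(+1)^0 = -1.
v=∞: -7 < 0 and 2730 > 0  ⇒  (a,b)_∞ = +1.
v=11: a=11^0·(≡9), b=11^2·(≡7) mod 11; (9|11)=+1, (7|11)=-1; (−1)^{0·2·5}·(+1)^2·(-1)^0 = +1.
v=2: v_2(a)=-6, v_2(b)=-3; units ≡ 1, 5 (mod 8); ε·ε+αω+βω = 0·0+-6·1+-3·0 ≡ 0  ⇒  (a,b)_2 = +1.
v=13: a=13^0·(≡7), b=13^1·(≡7) mod 13; (7|13)=-1, (7|13)=-1; (−1)^{0·1·6}·(-1)^1·(-1)^0 = -1.
|Ram(-7, 2730)| = 4, even; anisotropic at {3, 5, 7, 13}.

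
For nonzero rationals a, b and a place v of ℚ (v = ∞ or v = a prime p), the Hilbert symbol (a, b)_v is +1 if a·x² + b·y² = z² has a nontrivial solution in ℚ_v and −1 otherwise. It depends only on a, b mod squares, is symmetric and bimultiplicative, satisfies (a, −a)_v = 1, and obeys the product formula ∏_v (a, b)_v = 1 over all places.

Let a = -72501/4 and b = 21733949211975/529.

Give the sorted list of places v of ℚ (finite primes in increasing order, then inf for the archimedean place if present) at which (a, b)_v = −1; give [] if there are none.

[2, 7]

Mod squares: a ≡ -429, b ≡ 231. Check v ∈ {∞, 2, 3, 5, 7, 11, 13, 23}.
v=2: v_2(a)=-2, v_2(b)=0; units ≡ 3, 7 (mod 8); ε·ε+αω+βω = 1·1+-2·0+0·1 ≡ 1  ⇒  (a,b)_2 = -1.
v=5: a=5^0·(≡1), b=5^2·(≡1) mod 5; (1|5)=+1, (1|5)=+1; (−1)^{0·2·2}·(+1)^2·(+1)^0 = +1.
v=3: a=3^1·(≡1), b=3^3·(≡2) mod 3; (1|3)=+1, (2|3)=-1; (−1)^{1·3·1}·(+1)^3·(-1)^1 = +1.
v=11: a=11^1·(≡5), b=11^5·(≡8) mod 11; (5|11)=+1, (8|11)=-1; (−1)^{1·5·5}·(+1)^5·(-1)^1 = +1.
v=∞: -429 < 0 and 231 > 0  ⇒  (a,b)_∞ = +1.
v=13: a=13^3·(≡8), b=13^4·(≡9) mod 13; (8|13)=-1, (9|13)=+1; (−1)^{3·4·6}·(-1)^4·(+1)^3 = +1.
v=7: a=7^0·(≡3), b=7^1·(≡5) mod 7; (3|7)=-1, (5|7)=-1; (−1)^{0·1·3}·(-1)^1·(-1)^0 = -1.
v=23: a=23^0·(≡16), b=23^-2·(≡3) mod 23; (16|23)=+1, (3|23)=+1; (−1)^{0·-2·11}·(+1)^-2·(+1)^0 = +1.
(-429, 231 / ℚ) ramifies at {2, 7}: a division algebra.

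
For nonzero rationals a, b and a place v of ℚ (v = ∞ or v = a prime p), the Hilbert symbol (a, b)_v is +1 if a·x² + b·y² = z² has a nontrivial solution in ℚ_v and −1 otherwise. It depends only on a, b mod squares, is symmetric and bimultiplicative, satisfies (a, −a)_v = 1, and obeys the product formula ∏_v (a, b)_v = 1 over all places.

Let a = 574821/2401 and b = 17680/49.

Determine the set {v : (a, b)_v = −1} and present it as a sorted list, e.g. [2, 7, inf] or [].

[13, 17]

(a, b) ≡ (221, 1105) mod (ℚ^×)²; places V = {2, 3, 5, 7, 13, 17, ∞}.
(a,b)_13: α=1, u≡12; β=1, v≡6 (mod 13); (12|13)=+1, (6|13)=-1; sign (−1)^0·+1^1·-1^1 = -1.
(a,b)_7: α=-4, u≡2; β=-2, v≡5 (mod 7); (2|7)=+1, (5|7)=-1; sign (−1)^0·+1^-2·-1^-4 = +1.
(a,b)_3: α=2, u≡2; β=0, v≡1 (mod 3); (2|3)=-1, (1|3)=+1; sign (−1)^0·-1^0·+1^2 = +1.
(a,b)_5: α=0, u≡1; β=1, v≡4 (mod 5); (1|5)=+1, (4|5)=+1; sign (−1)^0·+1^1·+1^0 = +1.
(a,b)_2: α=0, β=4; u≡5, v≡1 (mod 8); ε(u)ε(v)=0·0, αω(v)=0·0, βω(u)=4·1; sum ≡ 0  ⇒  +1.
(a,b)_∞: sgn(221)=+, sgn(1105)=+, so +1.
(a,b)_17: α=3, u≡8; β=1, v≡7 (mod 17); (8|17)=+1, (7|17)=-1; sign (−1)^0·+1^1·-1^3 = -1.
|Ram(221, 1105)| = 2, even; anisotropic at {13, 17}.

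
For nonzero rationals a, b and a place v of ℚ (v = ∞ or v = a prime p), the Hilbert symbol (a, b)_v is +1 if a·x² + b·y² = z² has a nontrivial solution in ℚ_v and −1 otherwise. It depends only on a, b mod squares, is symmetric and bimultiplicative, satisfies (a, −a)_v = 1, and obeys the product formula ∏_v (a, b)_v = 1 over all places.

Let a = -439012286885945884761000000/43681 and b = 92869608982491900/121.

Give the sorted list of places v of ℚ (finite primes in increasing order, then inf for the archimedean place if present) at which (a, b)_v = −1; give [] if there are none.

[2, 13, 29, 31]

Mod squares: a ≡ -45849, b ≡ 8671. Check v ∈ {∞, 2, 3, 5, 11, 13, 17, 19, 23, 29, 31}.
v=2: v_2(a)=6, v_2(b)=2; units ≡ 7, 7 (mod 8); ε·ε+αω+βω = 1·1+6·0+2·0 ≡ 1  ⇒  (a,b)_2 = -1.
v=5: a=5^6·(≡1), b=5^2·(≡1) mod 5; (1|5)=+1, (1|5)=+1; (−1)^{6·2·2}·(+1)^2·(+1)^6 = +1.
v=3: a=3^7·(≡2), b=3^6·(≡1) mod 3; (2|3)=-1, (1|3)=+1; (−1)^{7·6·1}·(-1)^6·(+1)^7 = +1.
v=19: a=19^-2·(≡1), b=19^0·(≡16) mod 19; (1|19)=+1, (16|19)=+1; (−1)^{-2·0·9}·(+1)^0·(+1)^-2 = +1.
v=11: a=11^-2·(≡6), b=11^-2·(≡9) mod 11; (6|11)=-1, (9|11)=+1; (−1)^{-2·-2·5}·(-1)^-2·(+1)^-2 = +1.
v=29: a=29^1·(≡17), b=29^1·(≡24) mod 29; (17|29)=-1, (24|29)=+1; (−1)^{1·1·14}·(-1)^1·(+1)^1 = -1.
v=∞: -45849 < 0 and 8671 > 0  ⇒  (a,b)_∞ = +1.
v=31: a=31^3·(≡9), b=31^2·(≡24) mod 31; (9|31)=+1, (24|31)=-1; (−1)^{3·2·15}·(+1)^2·(-1)^3 = -1.
v=13: a=13^2·(≡8), b=13^1·(≡4) mod 13; (8|13)=-1, (4|13)=+1; (−1)^{2·1·6}·(-1)^1·(+1)^2 = -1.
v=23: a=23^4·(≡2), b=23^3·(≡9) mod 23; (2|23)=+1, (9|23)=+1; (−1)^{4·3·11}·(+1)^3·(+1)^4 = +1.
v=17: a=17^3·(≡10), b=17^2·(≡2) mod 17; (10|17)=-1, (2|17)=+1; (−1)^{3·2·8}·(-1)^2·(+1)^3 = +1.
Ram(-45849, 8671) = {2, 13, 29, 31}; no ℚ_2-point on the conic.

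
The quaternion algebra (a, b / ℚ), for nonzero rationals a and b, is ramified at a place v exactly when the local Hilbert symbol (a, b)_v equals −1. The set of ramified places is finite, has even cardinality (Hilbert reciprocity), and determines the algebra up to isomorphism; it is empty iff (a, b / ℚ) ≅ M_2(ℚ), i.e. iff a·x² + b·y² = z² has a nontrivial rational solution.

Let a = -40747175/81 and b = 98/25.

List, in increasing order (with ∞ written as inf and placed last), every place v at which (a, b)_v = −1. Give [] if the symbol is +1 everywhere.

[29, 37]

Mod squares: a ≡ -33263, b ≡ 2. Check v ∈ {∞, 2, 3, 5, 7, 29, 31, 37}.
v=37: a=37^1·(≡36), b=37^0·(≡35) mod 37; (36|37)=+1, (35|37)=-1; (−1)^{1·0·18}·(+1)^0·(-1)^1 = -1.
v=31: a=31^1·(≡15), b=31^0·(≡25) mod 31; (15|31)=-1, (25|31)=+1; (−1)^{1·0·15}·(-1)^0·(+1)^1 = +1.
v=2: v_2(a)=0, v_2(b)=1; units ≡ 1, 1 (mod 8); ε·ε+αω+βω = 0·0+0·0+1·0 ≡ 0  ⇒  (a,b)_2 = +1.
v=7: a=7^2·(≡1), b=7^2·(≡4) mod 7; (1|7)=+1, (4|7)=+1; (−1)^{2·2·3}·(+1)^2·(+1)^2 = +1.
v=3: a=3^-4·(≡1), b=3^0·(≡2) mod 3; (1|3)=+1, (2|3)=-1; (−1)^{-4·0·1}·(+1)^0·(-1)^-4 = +1.
v=5: a=5^2·(≡3), b=5^-2·(≡3) mod 5; (3|5)=-1, (3|5)=-1; (−1)^{2·-2·2}·(-1)^-2·(-1)^2 = +1.
v=29: a=29^1·(≡9), b=29^0·(≡19) mod 29; (9|29)=+1, (19|29)=-1; (−1)^{1·0·14}·(+1)^0·(-1)^1 = -1.
v=∞: -33263 < 0 and 2 > 0  ⇒  (a,b)_∞ = +1.
Ram(-33263, 2) = {29, 37}; no ℚ_29-point on the conic.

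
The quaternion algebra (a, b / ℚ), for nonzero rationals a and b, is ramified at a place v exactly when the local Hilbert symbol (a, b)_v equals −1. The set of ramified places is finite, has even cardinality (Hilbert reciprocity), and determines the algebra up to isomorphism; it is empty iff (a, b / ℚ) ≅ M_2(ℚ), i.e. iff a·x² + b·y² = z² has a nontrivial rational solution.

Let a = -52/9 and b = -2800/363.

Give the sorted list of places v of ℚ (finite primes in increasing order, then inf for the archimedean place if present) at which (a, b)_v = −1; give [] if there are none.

(a, b) ≡ (-13, -21) mod (ℚ^×)²; places V = {2, 3, 5, 7, 11, 13, ∞}.
(a,b)_7: α=0, u≡2; β=1, v≡1 (mod 7); (2|7)=+1, (1|7)=+1; sign (−1)^0·+1^1·+1^0 = +1.
(a,b)_13: α=1, u≡1; β=0, v≡5 (mod 13); (1|13)=+1, (5|13)=-1; sign (−1)^0·+1^0·-1^1 = -1.
(a,b)_∞: sgn(-13)=−, sgn(-21)=−, so -1.
(a,b)_5: α=0, u≡2; β=2, v≡1 (mod 5); (2|5)=-1, (1|5)=+1; sign (−1)^0·-1^2·+1^0 = +1.
(a,b)_2: α=2, β=4; u≡3, v≡3 (mod 8); ε(u)ε(v)=1·1, αω(v)=2·1, βω(u)=4·1; sum ≡ 1  ⇒  -1.
(a,b)_3: α=-2, u≡2; β=-1, v≡2 (mod 3); (2|3)=-1, (2|3)=-1; sign (−1)^0·-1^-1·-1^-2 = -1.
(a,b)_11: α=0, u≡4; β=-2, v≡9 (mod 11); (4|11)=+1, (9|11)=+1; sign (−1)^0·+1^-2·+1^0 = +1.
Ram(-13, -21) = {2, 3, 13, ∞}; no ℚ_2-point on the conic.

[2, 3, 13, inf]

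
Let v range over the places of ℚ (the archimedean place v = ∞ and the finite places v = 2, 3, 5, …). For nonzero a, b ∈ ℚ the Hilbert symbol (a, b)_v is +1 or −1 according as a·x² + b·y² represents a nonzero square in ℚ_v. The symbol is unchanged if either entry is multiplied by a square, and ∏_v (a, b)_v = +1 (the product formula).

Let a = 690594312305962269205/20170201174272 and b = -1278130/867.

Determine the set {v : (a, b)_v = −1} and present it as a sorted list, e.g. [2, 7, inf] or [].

[2, 7]

Mod squares: a ≡ 285285, b ≡ -3990. Check v ∈ {∞, 2, 3, 5, 7, 11, 13, 17, 19, 31, 43, 47}.
v=43: a=43^2·(≡40), b=43^0·(≡31) mod 43; (40|43)=+1, (31|43)=+1; (−1)^{2·0·21}·(+1)^0·(+1)^2 = +1.
v=13: a=13^1·(≡4), b=13^0·(≡12) mod 13; (4|13)=+1, (12|13)=+1; (−1)^{1·0·6}·(+1)^0·(+1)^1 = +1.
v=3: a=3^-15·(≡1), b=3^-1·(≡2) mod 3; (1|3)=+1, (2|3)=-1; (−1)^{-15·-1·1}·(+1)^-1·(-1)^-15 = +1.
v=47: a=47^2·(≡9), b=47^0·(≡33) mod 47; (9|47)=+1, (33|47)=-1; (−1)^{2·0·23}·(+1)^0·(-1)^2 = +1.
v=19: a=19^-1·(≡4), b=19^1·(≡15) mod 19; (4|19)=+1, (15|19)=-1; (−1)^{-1·1·9}·(+1)^1·(-1)^-1 = +1.
v=5: a=5^1·(≡3), b=5^1·(≡2) mod 5; (3|5)=-1, (2|5)=-1; (−1)^{1·1·2}·(-1)^1·(-1)^1 = +1.
v=31: a=31^2·(≡15), b=31^2·(≡28) mod 31; (15|31)=-1, (28|31)=+1; (−1)^{2·2·15}·(-1)^2·(+1)^2 = +1.
v=11: a=11^5·(≡6), b=11^0·(≡9) mod 11; (6|11)=-1, (9|11)=+1; (−1)^{5·0·5}·(-1)^0·(+1)^5 = +1.
v=2: v_2(a)=-8, v_2(b)=1; units ≡ 5, 5 (mod 8); ε·ε+αω+βω = 0·0+-8·1+1·1 ≡ 1  ⇒  (a,b)_2 = -1.
v=7: a=7^5·(≡2), b=7^1·(≡2) mod 7; (2|7)=+1, (2|7)=+1; (−1)^{5·1·3}·(+1)^1·(+1)^5 = -1.
v=17: a=17^-2·(≡13), b=17^-2·(≡5) mod 17; (13|17)=+1, (5|17)=-1; (−1)^{-2·-2·8}·(+1)^-2·(-1)^-2 = +1.
v=∞: 285285 > 0 and -3990 < 0  ⇒  (a,b)_∞ = +1.
Ram(285285, -3990) = {2, 7}; no ℚ_2-point on the conic.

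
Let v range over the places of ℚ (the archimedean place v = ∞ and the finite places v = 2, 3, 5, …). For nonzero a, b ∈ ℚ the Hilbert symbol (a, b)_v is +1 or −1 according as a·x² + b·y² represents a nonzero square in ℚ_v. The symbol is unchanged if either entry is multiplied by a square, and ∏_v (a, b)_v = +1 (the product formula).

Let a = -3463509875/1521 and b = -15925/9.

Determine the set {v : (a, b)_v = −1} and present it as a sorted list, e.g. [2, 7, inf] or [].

Mod squares: a ≡ -2827355, b ≡ -13. Check v ∈ {∞, 2, 3, 5, 7, 13, 17, 29, 31, 37}.
v=31: a=31^1·(≡7), b=31^0·(≡1) mod 31; (7|31)=+1, (1|31)=+1; (−1)^{1·0·15}·(+1)^0·(+1)^1 = +1.
v=3: a=3^-2·(≡1), b=3^-2·(≡2) mod 3; (1|3)=+1, (2|3)=-1; (−1)^{-2·-2·1}·(+1)^-2·(-1)^-2 = +1.
v=2: v_2(a)=0, v_2(b)=0; units ≡ 5, 3 (mod 8); ε·ε+αω+βω = 0·1+0·1+0·1 ≡ 0  ⇒  (a,b)_2 = +1.
v=7: a=7^2·(≡2), b=7^2·(≡2) mod 7; (2|7)=+1, (2|7)=+1; (−1)^{2·2·3}·(+1)^2·(+1)^2 = +1.
v=13: a=13^-2·(≡5), b=13^1·(≡4) mod 13; (5|13)=-1, (4|13)=+1; (−1)^{-2·1·6}·(-1)^1·(+1)^-2 = -1.
v=5: a=5^3·(≡1), b=5^2·(≡2) mod 5; (1|5)=+1, (2|5)=-1; (−1)^{3·2·2}·(+1)^2·(-1)^3 = -1.
v=29: a=29^1·(≡15), b=29^0·(≡6) mod 29; (15|29)=-1, (6|29)=+1; (−1)^{1·0·14}·(-1)^0·(+1)^1 = +1.
v=17: a=17^1·(≡8), b=17^0·(≡8) mod 17; (8|17)=+1, (8|17)=+1; (−1)^{1·0·8}·(+1)^0·(+1)^1 = +1.
v=∞: -2827355 < 0 and -13 < 0  ⇒  (a,b)_∞ = -1.
v=37: a=37^1·(≡27), b=37^0·(≡23) mod 37; (27|37)=+1, (23|37)=-1; (−1)^{1·0·18}·(+1)^0·(-1)^1 = -1.
Ram(-2827355, -13) = {5, 13, 37, ∞}; no ℚ_5-point on the conic.

[5, 13, 37, inf]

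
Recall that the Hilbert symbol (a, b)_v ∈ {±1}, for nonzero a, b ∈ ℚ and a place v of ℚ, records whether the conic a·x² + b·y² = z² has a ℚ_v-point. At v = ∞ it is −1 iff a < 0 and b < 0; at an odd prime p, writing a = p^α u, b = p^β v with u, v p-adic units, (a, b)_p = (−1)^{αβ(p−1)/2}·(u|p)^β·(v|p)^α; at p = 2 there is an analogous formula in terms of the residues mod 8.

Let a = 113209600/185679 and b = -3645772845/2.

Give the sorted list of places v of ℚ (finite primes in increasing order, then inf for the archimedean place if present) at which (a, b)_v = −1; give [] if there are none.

Mod squares: a ≡ 39, b ≡ -8670090. Check v ∈ {∞, 2, 3, 5, 7, 11, 13, 19, 23, 29, 43, 47}.
v=3: a=3^-3·(≡1), b=3^1·(≡2) mod 3; (1|3)=+1, (2|3)=-1; (−1)^{-3·1·1}·(+1)^1·(-1)^-3 = +1.
v=11: a=11^0·(≡2), b=11^1·(≡5) mod 11; (2|11)=-1, (5|11)=+1; (−1)^{0·1·5}·(-1)^1·(+1)^0 = -1.
v=43: a=43^0·(≡12), b=43^1·(≡25) mod 43; (12|43)=-1, (25|43)=+1; (−1)^{0·1·21}·(-1)^1·(+1)^0 = -1.
v=7: a=7^2·(≡2), b=7^0·(≡3) mod 7; (2|7)=+1, (3|7)=-1; (−1)^{2·0·3}·(+1)^0·(-1)^2 = +1.
v=29: a=29^0·(≡17), b=29^2·(≡10) mod 29; (17|29)=-1, (10|29)=-1; (−1)^{0·2·14}·(-1)^2·(-1)^0 = +1.
v=5: a=5^2·(≡1), b=5^1·(≡3) mod 5; (1|5)=+1, (3|5)=-1; (−1)^{2·1·2}·(+1)^1·(-1)^2 = +1.
v=19: a=19^2·(≡16), b=19^0·(≡16) mod 19; (16|19)=+1, (16|19)=+1; (−1)^{2·0·9}·(+1)^0·(+1)^2 = +1.
v=47: a=47^0·(≡29), b=47^1·(≡29) mod 47; (29|47)=-1, (29|47)=-1; (−1)^{0·1·23}·(-1)^1·(-1)^0 = -1.
v=23: a=23^-2·(≡2), b=23^0·(≡2) mod 23; (2|23)=+1, (2|23)=+1; (−1)^{-2·0·11}·(+1)^0·(+1)^-2 = +1.
v=2: v_2(a)=8, v_2(b)=-1; units ≡ 7, 3 (mod 8); ε·ε+αω+βω = 1·1+8·1+-1·0 ≡ 1  ⇒  (a,b)_2 = -1.
v=∞: 39 > 0 and -8670090 < 0  ⇒  (a,b)_∞ = +1.
v=13: a=13^-1·(≡4), b=13^1·(≡4) mod 13; (4|13)=+1, (4|13)=+1; (−1)^{-1·1·6}·(+1)^1·(+1)^-1 = +1.
Ram(39, -8670090) = {2, 11, 43, 47}; no ℚ_2-point on the conic.

[2, 11, 43, 47]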